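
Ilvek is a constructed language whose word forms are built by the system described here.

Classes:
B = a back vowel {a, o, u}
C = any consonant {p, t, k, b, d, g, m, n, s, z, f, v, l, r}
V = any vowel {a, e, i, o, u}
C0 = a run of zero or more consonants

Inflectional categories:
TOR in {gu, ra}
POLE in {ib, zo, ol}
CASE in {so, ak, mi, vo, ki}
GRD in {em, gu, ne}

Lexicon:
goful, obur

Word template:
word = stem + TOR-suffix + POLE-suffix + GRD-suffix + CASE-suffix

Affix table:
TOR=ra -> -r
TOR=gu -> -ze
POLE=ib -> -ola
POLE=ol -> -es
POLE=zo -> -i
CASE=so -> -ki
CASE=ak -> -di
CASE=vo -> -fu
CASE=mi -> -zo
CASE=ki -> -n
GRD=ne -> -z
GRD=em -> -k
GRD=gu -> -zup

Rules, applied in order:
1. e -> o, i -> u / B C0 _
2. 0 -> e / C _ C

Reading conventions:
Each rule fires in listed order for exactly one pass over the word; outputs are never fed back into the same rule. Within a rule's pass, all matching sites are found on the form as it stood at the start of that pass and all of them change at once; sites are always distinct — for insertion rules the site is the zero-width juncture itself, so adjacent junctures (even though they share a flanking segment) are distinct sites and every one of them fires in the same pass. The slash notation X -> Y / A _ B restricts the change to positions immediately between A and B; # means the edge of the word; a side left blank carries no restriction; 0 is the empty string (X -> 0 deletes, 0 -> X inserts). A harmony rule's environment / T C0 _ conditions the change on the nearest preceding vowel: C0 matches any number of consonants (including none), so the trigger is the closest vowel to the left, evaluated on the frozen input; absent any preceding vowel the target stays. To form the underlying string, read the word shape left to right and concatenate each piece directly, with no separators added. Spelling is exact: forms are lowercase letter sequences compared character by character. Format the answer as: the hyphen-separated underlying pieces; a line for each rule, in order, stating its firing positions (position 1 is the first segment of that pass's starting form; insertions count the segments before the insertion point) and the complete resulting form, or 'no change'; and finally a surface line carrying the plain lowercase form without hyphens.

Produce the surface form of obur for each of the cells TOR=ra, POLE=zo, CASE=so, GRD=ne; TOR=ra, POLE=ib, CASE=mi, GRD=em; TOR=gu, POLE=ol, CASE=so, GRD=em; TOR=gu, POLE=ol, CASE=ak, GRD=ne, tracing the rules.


cell TOR=ra, POLE=zo, CASE=so, GRD=ne:
underlying: obur-r-i-z-ki
1. e -> o, i -> u / B C0 _: fires at position(s) 6: oburruzki
2. 0 -> e / C _ C: inserts after position(s) 4, 7: obureruzeki
surface: obureruzeki

cell TOR=ra, POLE=ib, CASE=mi, GRD=em:
underlying: obur-r-ola-k-zo
1. e -> o, i -> u / B C0 _: no change
2. 0 -> e / C _ C: inserts after position(s) 4, 9: oburerolakezo
surface: oburerolakezo

cell TOR=gu, POLE=ol, CASE=so, GRD=em:
underlying: obur-ze-es-k-ki
1. e -> o, i -> u / B C0 _: fires at position(s) 6: oburzoeskki
2. 0 -> e / C _ C: inserts after position(s) 4, 8, 9: oburezoesekeki
surface: oburezoesekeki

cell TOR=gu, POLE=ol, CASE=ak, GRD=ne:
underlying: obur-ze-es-z-di
1. e -> o, i -> u / B C0 _: fires at position(s) 6: oburzoeszdi
2. 0 -> e / C _ C: inserts after position(s) 4, 8, 9: oburezoesezedi
surface: oburezoesezedi


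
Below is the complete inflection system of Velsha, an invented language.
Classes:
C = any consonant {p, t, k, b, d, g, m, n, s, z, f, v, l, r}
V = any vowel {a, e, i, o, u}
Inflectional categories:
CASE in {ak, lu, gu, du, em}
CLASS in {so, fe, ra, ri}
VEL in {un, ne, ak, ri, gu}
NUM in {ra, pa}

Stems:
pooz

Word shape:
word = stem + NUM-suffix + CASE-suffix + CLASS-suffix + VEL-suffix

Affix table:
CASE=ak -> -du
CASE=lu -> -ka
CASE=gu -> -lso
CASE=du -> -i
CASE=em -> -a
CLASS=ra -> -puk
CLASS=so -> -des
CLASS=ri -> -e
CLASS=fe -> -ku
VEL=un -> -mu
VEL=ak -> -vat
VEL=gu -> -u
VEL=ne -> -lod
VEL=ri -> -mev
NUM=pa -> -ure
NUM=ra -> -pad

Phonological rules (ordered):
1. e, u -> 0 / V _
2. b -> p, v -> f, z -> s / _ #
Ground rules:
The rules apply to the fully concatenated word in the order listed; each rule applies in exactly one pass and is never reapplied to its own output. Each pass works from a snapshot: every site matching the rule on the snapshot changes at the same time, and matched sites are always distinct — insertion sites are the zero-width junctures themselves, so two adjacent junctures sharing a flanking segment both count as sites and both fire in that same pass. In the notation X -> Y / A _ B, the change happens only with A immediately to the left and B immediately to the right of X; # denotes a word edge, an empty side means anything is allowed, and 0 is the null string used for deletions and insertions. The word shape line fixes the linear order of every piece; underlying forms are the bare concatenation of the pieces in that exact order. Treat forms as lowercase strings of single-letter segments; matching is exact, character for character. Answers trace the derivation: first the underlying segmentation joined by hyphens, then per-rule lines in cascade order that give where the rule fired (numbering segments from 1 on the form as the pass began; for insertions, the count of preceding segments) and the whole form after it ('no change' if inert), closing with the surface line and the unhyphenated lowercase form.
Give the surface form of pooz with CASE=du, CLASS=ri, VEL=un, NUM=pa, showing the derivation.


underlying: pooz-ure-i-e-mu
1. e, u -> 0 / V _: fires at position(s) 9: poozureimu
2. b -> p, v -> f, z -> s / _ #: no change
surface: poozureimu


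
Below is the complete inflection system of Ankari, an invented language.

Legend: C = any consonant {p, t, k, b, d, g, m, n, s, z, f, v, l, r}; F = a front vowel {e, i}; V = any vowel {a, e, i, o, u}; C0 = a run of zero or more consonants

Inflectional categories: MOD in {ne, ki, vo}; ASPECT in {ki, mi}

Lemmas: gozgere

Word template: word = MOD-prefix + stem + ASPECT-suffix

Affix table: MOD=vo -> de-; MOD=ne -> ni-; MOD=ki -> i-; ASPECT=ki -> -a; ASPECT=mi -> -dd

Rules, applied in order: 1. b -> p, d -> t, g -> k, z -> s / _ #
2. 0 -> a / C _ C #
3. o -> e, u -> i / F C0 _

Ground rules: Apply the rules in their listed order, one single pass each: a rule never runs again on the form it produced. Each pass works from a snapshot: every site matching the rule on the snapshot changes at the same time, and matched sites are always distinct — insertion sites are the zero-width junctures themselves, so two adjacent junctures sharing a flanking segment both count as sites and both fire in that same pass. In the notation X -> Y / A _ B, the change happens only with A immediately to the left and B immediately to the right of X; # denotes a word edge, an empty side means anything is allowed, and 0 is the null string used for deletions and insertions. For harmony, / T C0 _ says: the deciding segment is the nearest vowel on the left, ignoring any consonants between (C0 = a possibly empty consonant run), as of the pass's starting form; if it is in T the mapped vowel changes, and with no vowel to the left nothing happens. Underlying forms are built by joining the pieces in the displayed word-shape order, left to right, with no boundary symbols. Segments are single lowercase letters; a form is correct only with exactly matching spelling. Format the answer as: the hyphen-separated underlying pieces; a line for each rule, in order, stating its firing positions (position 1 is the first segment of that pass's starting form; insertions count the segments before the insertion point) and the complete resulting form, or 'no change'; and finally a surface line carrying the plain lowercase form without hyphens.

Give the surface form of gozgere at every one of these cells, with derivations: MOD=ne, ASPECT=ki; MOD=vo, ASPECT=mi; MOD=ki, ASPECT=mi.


cell MOD=ne, ASPECT=ki:
underlying: ni-gozgere-a
1. b -> p, d -> t, g -> k, z -> s / _ #: no change
2. 0 -> a / C _ C #: no change
3. o -> e, u -> i / F C0 _: fires at position(s) 4: nigezgerea
surface: nigezgerea

cell MOD=vo, ASPECT=mi:
underlying: de-gozgere-dd
1. b -> p, d -> t, g -> k, z -> s / _ #: fires at position(s) 11: degozgeredt
2. 0 -> a / C _ C #: inserts after position(s) 10: degozgeredat
3. o -> e, u -> i / F C0 _: fires at position(s) 4: degezgeredat
surface: degezgeredat

cell MOD=ki, ASPECT=mi:
underlying: i-gozgere-dd
1. b -> p, d -> t, g -> k, z -> s / _ #: fires at position(s) 10: igozgeredt
2. 0 -> a / C _ C #: inserts after position(s) 9: igozgeredat
3. o -> e, u -> i / F C0 _: fires at position(s) 3: igezgeredat
surface: igezgeredat


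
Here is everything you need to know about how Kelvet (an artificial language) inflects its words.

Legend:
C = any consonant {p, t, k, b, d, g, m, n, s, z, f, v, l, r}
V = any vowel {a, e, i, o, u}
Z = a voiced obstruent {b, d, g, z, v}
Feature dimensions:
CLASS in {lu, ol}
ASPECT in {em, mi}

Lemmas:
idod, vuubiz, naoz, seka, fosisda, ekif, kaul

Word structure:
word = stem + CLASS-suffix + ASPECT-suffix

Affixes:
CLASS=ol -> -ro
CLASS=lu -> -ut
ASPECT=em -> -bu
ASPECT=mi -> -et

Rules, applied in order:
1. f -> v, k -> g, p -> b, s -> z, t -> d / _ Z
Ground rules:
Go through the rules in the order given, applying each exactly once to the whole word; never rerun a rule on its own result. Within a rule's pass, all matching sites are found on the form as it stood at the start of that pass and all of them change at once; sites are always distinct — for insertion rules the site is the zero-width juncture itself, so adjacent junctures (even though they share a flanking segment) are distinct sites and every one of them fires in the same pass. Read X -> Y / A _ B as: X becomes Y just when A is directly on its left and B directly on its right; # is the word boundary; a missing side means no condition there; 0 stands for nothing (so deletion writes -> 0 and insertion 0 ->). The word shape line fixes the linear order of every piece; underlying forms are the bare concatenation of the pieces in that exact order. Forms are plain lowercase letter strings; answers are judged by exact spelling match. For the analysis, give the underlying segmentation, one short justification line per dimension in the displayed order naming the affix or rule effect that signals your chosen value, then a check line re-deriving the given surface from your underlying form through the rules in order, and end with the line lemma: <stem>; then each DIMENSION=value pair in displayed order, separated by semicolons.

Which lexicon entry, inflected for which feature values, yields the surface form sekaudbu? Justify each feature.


underlying: seka-ut-bu
CLASS=lu - signalled by the affix -ut
ASPECT=em - signalled by the affix -bu
check: sekautbu -> sekaudbu
lemma: seka; CLASS=lu; ASPECT=em


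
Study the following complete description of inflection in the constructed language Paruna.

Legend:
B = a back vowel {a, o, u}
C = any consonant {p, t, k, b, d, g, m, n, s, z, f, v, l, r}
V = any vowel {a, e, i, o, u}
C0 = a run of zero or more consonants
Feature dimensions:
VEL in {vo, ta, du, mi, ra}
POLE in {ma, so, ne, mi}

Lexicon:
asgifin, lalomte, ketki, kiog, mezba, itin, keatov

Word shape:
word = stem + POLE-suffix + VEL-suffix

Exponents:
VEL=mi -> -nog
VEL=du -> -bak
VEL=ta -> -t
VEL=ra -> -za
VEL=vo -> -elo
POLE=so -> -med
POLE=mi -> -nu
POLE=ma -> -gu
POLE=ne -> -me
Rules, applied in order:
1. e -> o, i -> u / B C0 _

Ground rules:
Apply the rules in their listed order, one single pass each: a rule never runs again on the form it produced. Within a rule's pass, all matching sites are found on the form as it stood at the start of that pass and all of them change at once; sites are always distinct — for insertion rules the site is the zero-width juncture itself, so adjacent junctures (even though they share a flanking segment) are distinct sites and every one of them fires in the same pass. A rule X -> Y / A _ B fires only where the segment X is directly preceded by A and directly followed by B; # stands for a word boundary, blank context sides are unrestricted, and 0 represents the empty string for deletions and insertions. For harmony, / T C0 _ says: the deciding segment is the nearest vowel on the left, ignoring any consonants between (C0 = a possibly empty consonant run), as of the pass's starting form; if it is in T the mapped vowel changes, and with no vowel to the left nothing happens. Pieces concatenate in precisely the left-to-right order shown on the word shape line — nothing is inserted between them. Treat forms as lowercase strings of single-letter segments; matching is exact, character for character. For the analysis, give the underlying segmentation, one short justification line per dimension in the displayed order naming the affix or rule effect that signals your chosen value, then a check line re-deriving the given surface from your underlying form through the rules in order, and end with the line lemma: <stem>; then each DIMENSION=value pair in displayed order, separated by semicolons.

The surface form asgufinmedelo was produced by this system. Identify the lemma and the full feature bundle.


underlying: asgifin-med-elo
VEL=vo - signalled by the affix -elo
POLE=so - signalled by the affix -med
check: asgifinmedelo -> asgufinmedelo
lemma: asgifin; VEL=vo; POLE=so


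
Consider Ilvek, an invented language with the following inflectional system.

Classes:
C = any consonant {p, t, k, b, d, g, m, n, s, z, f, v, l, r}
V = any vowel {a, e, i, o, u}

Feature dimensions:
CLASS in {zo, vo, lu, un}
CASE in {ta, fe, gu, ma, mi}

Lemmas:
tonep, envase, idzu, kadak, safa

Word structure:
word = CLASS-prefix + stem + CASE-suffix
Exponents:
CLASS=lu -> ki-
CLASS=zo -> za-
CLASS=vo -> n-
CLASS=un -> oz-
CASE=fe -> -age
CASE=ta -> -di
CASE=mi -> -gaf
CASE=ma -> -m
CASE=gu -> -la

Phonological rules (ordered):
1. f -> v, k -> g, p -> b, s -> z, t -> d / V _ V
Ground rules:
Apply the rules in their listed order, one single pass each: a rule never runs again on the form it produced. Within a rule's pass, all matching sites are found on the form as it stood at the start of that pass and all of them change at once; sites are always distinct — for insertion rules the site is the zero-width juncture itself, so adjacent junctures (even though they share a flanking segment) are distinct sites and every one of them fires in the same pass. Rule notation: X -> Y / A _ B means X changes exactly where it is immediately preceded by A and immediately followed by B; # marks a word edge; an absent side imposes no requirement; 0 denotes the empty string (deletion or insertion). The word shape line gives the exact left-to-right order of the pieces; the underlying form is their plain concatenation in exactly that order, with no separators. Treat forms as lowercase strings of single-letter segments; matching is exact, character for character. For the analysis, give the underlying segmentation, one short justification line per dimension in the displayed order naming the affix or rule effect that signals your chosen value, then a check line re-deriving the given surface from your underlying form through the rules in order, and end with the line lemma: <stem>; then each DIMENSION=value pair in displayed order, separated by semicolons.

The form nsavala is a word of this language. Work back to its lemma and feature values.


underlying: n-safa-la
CLASS=vo - signalled by the affix n-
CASE=gu - signalled by the affix -la
check: nsafala -> nsavala
lemma: safa; CLASS=vo; CASE=gu


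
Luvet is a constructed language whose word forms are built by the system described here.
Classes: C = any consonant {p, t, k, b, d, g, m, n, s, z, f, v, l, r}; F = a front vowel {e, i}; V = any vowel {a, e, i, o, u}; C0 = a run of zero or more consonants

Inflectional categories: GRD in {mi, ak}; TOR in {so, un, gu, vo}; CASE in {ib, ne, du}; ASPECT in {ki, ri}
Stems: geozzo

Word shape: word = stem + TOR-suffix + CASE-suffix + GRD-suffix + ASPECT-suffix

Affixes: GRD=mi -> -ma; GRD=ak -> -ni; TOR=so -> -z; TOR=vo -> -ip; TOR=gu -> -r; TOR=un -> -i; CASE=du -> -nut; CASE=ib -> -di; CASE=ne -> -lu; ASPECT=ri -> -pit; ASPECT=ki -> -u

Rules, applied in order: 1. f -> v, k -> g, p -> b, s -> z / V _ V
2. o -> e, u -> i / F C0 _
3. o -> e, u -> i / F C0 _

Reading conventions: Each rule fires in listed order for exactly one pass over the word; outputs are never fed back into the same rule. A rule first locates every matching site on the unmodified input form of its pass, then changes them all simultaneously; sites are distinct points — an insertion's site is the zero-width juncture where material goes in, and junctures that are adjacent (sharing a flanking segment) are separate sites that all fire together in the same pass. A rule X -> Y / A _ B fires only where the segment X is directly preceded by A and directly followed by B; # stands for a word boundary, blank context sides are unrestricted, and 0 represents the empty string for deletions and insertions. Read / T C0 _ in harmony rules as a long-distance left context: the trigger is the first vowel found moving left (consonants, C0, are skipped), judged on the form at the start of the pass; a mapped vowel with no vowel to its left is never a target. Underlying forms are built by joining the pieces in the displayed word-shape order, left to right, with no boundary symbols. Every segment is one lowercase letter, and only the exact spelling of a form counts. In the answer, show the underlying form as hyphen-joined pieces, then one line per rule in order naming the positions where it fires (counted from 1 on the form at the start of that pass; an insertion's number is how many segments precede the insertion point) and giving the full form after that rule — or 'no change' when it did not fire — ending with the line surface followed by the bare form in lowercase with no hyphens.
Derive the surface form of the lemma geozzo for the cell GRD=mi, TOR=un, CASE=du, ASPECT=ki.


underlying: geozzo-i-nut-ma-u
1. f -> v, k -> g, p -> b, s -> z / V _ V: no change
2. o -> e, u -> i / F C0 _: fires at position(s) 3, 9: geezzoinitmau
3. o -> e, u -> i / F C0 _: fires at position(s) 6: geezzeinitmau
surface: geezzeinitmau


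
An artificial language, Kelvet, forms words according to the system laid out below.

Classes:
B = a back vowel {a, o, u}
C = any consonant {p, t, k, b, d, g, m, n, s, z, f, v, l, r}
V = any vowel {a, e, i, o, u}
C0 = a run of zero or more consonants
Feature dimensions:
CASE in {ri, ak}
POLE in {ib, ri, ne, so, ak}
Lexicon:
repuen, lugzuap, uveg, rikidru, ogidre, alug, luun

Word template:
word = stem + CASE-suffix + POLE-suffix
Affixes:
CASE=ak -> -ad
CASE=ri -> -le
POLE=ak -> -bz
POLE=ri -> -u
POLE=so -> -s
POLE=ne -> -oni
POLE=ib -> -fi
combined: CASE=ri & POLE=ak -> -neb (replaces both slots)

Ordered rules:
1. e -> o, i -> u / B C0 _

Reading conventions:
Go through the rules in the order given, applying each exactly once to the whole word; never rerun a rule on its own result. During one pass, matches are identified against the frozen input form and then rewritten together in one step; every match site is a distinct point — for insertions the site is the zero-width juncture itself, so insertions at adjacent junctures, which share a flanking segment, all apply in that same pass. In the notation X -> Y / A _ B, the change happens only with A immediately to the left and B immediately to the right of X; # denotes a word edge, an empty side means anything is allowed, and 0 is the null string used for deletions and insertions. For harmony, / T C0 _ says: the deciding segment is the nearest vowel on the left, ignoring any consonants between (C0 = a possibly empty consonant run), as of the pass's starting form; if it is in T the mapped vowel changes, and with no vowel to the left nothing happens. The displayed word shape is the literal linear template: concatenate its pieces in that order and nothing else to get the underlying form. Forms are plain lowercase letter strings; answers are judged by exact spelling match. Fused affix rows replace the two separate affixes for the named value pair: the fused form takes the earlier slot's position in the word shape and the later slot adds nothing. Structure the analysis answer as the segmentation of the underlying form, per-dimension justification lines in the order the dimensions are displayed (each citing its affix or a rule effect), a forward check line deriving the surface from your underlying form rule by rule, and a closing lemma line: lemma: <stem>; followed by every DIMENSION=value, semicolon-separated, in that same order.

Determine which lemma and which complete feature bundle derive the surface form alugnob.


underlying: alug-neb
CASE=ri - signalled by the combined affix row
POLE=ak - signalled by the combined affix row
check: alugneb -> alugnob
lemma: alug; CASE=ri; POLE=ak


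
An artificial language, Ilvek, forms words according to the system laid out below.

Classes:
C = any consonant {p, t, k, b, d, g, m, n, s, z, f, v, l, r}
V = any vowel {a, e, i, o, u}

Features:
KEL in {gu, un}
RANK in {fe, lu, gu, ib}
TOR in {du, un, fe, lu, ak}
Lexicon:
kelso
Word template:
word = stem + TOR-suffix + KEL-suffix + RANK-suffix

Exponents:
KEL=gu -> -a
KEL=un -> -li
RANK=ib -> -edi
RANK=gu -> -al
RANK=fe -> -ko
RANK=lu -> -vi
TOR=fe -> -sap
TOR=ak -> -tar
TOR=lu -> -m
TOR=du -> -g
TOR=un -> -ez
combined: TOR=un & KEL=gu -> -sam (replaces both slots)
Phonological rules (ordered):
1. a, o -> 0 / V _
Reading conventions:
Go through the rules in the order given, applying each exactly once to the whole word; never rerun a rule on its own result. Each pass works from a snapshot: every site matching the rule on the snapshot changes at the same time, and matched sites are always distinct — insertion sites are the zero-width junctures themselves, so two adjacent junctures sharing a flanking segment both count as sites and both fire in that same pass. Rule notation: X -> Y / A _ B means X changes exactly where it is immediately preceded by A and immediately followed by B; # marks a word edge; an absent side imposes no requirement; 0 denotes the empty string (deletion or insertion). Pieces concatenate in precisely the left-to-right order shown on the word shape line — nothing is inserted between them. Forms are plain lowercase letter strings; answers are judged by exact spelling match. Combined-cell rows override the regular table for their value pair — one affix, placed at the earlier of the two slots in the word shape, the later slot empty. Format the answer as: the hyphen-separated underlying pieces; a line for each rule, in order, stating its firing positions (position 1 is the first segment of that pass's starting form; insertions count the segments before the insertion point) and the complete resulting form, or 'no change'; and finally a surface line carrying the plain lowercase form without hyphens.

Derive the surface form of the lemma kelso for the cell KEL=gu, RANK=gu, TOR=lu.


underlying: kelso-m-a-al
1. a, o -> 0 / V _: fires at position(s) 8: kelsomal
surface: kelsomal


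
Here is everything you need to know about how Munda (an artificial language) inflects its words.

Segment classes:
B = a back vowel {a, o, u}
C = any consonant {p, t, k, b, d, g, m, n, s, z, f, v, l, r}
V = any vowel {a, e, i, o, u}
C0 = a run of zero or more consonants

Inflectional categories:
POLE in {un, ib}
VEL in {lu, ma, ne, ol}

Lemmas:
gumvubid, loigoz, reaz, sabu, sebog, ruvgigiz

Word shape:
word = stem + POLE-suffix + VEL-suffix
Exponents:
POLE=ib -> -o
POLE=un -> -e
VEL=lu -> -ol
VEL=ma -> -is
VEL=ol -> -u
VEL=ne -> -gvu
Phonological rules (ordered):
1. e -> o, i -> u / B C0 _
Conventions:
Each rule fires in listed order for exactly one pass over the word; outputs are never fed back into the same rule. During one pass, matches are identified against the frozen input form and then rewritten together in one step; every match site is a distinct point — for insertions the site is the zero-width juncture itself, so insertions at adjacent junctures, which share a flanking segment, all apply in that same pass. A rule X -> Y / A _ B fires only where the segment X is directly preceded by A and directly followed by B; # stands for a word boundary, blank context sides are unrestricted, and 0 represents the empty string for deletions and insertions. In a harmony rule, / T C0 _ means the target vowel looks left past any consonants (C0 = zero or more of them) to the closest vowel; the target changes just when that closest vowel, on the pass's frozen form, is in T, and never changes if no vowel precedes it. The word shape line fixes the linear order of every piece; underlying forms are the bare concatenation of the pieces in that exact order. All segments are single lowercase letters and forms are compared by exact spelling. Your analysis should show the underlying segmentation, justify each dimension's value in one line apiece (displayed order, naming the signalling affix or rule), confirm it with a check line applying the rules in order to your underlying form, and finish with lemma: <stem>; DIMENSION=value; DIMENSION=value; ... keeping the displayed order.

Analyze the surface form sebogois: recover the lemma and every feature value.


underlying: sebog-e-is
POLE=un - signalled by the affix -e
VEL=ma - signalled by the affix -is
check: sebogeis -> sebogois
lemma: sebog; POLE=un; VEL=ma


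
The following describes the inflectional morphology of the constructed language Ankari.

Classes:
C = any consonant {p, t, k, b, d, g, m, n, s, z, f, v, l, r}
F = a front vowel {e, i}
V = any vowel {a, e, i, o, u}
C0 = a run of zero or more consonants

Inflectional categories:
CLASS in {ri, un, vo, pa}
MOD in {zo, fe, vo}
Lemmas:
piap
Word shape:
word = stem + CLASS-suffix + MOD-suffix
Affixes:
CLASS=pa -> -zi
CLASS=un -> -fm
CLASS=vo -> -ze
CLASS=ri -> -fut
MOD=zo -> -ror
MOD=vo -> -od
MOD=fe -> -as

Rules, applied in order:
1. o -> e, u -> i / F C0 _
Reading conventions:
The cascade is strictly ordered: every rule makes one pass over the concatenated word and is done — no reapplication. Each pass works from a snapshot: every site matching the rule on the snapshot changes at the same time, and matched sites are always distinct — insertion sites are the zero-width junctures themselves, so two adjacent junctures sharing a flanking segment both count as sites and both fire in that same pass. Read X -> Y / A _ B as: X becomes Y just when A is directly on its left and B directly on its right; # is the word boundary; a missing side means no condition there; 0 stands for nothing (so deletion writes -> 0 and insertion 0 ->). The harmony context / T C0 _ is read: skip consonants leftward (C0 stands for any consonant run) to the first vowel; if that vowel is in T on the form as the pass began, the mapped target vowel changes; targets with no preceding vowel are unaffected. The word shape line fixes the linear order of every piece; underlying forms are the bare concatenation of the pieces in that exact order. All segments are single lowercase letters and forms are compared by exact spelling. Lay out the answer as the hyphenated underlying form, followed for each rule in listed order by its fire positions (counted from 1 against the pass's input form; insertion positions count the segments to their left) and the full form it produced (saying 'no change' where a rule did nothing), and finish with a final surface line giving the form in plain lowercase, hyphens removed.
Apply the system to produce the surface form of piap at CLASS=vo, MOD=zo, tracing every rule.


underlying: piap-ze-ror
1. o -> e, u -> i / F C0 _: fires at position(s) 8: piapzerer
surface: piapzerer


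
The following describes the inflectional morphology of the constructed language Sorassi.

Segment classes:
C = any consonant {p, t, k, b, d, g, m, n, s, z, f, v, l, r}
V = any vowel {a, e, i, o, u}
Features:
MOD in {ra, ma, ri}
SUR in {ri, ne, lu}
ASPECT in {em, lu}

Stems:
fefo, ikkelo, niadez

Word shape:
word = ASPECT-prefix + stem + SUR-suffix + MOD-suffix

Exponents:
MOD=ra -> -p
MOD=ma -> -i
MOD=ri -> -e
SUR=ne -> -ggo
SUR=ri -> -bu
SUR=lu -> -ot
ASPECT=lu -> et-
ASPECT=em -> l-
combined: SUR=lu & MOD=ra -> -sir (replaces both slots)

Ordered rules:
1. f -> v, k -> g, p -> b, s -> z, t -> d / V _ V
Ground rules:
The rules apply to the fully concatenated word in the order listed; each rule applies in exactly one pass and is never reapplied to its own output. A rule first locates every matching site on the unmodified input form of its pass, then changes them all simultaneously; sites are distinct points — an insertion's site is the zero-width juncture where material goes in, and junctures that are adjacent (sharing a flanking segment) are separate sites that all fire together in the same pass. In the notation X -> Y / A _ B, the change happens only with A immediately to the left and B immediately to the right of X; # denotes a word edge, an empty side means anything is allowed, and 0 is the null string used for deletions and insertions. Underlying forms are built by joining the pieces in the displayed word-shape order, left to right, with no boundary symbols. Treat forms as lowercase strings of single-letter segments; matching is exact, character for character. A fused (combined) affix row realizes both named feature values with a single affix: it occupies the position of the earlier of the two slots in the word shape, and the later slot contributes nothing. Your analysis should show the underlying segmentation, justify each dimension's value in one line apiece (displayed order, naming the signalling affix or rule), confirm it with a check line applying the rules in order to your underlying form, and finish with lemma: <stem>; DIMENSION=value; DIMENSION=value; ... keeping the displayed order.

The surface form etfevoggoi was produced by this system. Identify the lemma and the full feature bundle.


underlying: et-fefo-ggo-i
MOD=ma - signalled by the affix -i
SUR=ne - signalled by the affix -ggo
ASPECT=lu - signalled by the affix et-
check: etfefoggoi -> etfevoggoi
lemma: fefo; MOD=ma; SUR=ne; ASPECT=lu


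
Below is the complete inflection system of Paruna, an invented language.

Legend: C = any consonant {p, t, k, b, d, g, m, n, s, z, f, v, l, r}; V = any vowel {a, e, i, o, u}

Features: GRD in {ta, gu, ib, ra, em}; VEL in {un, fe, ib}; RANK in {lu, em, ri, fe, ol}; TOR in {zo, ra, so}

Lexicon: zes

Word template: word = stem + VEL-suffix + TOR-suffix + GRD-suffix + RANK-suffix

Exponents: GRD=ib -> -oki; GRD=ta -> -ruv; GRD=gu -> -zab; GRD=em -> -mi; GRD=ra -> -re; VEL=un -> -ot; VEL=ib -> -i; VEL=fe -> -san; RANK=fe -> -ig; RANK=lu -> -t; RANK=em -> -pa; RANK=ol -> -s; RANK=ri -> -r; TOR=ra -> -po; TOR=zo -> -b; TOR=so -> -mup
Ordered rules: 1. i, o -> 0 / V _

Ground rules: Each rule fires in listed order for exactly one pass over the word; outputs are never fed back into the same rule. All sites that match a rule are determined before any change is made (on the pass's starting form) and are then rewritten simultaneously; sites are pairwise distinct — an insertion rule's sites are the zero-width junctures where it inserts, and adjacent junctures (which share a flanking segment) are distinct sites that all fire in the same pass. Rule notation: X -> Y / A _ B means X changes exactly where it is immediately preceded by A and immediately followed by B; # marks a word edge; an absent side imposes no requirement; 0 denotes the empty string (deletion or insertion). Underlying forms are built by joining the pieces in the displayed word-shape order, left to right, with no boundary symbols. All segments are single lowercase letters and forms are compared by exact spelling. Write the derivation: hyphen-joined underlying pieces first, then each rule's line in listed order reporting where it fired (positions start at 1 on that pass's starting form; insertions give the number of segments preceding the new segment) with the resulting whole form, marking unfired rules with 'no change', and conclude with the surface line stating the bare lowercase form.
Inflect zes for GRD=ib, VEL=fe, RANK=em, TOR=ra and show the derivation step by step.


underlying: zes-san-po-oki-pa
1. i, o -> 0 / V _: fires at position(s) 9: zessanpokipa
surface: zessanpokipa


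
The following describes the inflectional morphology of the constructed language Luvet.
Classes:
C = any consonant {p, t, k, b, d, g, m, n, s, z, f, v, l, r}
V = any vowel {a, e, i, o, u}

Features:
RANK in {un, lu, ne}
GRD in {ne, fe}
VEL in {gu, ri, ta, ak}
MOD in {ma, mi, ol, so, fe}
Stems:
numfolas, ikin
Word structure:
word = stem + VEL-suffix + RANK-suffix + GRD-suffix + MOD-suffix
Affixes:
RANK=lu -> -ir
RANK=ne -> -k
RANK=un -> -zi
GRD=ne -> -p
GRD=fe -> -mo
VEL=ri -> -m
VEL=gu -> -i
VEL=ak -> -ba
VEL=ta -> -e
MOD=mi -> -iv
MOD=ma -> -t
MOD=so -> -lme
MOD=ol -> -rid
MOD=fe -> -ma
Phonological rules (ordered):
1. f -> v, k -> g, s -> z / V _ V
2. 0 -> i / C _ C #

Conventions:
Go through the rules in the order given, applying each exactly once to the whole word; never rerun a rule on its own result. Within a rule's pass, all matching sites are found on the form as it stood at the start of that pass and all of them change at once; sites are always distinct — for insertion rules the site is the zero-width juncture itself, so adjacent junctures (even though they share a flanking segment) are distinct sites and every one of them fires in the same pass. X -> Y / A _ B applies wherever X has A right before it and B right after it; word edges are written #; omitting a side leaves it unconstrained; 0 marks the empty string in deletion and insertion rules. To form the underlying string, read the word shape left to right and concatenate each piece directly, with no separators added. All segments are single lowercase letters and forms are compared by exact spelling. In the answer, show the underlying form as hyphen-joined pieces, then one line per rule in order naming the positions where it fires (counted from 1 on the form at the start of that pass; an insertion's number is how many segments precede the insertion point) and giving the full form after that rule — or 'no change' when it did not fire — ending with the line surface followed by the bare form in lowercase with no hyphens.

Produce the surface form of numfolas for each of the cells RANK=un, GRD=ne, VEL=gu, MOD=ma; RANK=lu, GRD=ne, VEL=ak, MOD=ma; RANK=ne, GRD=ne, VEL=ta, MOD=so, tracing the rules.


cell RANK=un, GRD=ne, VEL=gu, MOD=ma:
underlying: numfolas-i-zi-p-t
1. f -> v, k -> g, s -> z / V _ V: fires at position(s) 8: numfolazizipt
2. 0 -> i / C _ C #: inserts after position(s) 12: numfolazizipit
surface: numfolazizipit

cell RANK=lu, GRD=ne, VEL=ak, MOD=ma:
underlying: numfolas-ba-ir-p-t
1. f -> v, k -> g, s -> z / V _ V: no change
2. 0 -> i / C _ C #: inserts after position(s) 13: numfolasbairpit
surface: numfolasbairpit

cell RANK=ne, GRD=ne, VEL=ta, MOD=so:
underlying: numfolas-e-k-p-lme
1. f -> v, k -> g, s -> z / V _ V: fires at position(s) 8: numfolazekplme
2. 0 -> i / C _ C #: no change
surface: numfolazekplme


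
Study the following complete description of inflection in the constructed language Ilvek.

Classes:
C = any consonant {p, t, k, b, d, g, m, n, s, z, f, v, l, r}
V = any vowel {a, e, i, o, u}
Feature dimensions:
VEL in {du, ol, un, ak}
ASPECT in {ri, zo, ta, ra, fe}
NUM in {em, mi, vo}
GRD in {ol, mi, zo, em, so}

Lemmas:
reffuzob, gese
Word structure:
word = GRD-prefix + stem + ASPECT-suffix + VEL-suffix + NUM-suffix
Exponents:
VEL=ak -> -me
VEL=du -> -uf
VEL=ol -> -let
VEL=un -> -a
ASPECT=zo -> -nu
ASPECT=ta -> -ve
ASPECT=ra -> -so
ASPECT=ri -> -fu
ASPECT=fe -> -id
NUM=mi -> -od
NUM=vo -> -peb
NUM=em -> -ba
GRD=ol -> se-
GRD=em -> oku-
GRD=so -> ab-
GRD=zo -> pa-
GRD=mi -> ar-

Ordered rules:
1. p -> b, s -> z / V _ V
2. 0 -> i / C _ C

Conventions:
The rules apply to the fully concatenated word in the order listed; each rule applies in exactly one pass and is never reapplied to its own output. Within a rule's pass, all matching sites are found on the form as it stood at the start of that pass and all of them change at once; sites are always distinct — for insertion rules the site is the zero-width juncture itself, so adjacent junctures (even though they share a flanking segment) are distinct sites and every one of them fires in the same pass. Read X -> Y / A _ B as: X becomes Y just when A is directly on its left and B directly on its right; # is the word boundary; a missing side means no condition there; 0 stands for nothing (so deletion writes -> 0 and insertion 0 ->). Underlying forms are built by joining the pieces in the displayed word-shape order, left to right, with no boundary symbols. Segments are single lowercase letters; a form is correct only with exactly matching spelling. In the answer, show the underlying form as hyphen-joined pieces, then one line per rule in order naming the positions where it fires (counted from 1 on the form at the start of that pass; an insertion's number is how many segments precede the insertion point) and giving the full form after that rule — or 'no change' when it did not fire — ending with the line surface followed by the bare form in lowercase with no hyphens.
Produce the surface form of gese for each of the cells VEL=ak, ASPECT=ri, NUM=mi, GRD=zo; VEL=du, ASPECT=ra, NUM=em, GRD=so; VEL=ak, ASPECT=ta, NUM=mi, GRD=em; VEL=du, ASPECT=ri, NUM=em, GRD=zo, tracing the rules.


cell VEL=ak, ASPECT=ri, NUM=mi, GRD=zo:
underlying: pa-gese-fu-me-od
1. p -> b, s -> z / V _ V: fires at position(s) 5: pagezefumeod
2. 0 -> i / C _ C: no change
surface: pagezefumeod

cell VEL=du, ASPECT=ra, NUM=em, GRD=so:
underlying: ab-gese-so-uf-ba
1. p -> b, s -> z / V _ V: fires at position(s) 5, 7: abgezezoufba
2. 0 -> i / C _ C: inserts after position(s) 2, 10: abigezezoufiba
surface: abigezezoufiba

cell VEL=ak, ASPECT=ta, NUM=mi, GRD=em:
underlying: oku-gese-ve-me-od
1. p -> b, s -> z / V _ V: fires at position(s) 6: okugezevemeod
2. 0 -> i / C _ C: no change
surface: okugezevemeod

cell VEL=du, ASPECT=ri, NUM=em, GRD=zo:
underlying: pa-gese-fu-uf-ba
1. p -> b, s -> z / V _ V: fires at position(s) 5: pagezefuufba
2. 0 -> i / C _ C: inserts after position(s) 10: pagezefuufiba
surface: pagezefuufiba


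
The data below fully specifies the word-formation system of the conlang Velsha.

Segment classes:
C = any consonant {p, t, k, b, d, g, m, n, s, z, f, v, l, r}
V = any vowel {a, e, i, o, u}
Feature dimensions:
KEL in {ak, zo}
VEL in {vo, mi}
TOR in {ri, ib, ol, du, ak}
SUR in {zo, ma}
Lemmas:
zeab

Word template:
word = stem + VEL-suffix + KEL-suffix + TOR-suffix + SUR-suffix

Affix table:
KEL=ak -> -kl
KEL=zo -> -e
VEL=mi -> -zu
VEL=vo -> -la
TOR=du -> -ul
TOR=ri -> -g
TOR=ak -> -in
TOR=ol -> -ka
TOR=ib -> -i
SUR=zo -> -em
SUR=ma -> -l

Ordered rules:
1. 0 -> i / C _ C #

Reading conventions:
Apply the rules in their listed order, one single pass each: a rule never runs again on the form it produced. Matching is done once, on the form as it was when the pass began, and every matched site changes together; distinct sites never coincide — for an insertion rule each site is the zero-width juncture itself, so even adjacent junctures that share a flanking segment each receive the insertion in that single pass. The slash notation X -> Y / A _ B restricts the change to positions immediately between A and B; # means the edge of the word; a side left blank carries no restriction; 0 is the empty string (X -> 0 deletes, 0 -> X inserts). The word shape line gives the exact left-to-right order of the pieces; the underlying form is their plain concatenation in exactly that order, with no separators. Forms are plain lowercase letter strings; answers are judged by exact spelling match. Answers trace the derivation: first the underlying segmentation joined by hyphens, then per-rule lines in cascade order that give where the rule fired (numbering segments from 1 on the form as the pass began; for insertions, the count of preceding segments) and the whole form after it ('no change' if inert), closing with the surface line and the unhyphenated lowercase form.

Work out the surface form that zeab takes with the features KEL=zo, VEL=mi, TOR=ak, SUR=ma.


underlying: zeab-zu-e-in-l
1. 0 -> i / C _ C #: inserts after position(s) 9: zeabzueinil
surface: zeabzueinil


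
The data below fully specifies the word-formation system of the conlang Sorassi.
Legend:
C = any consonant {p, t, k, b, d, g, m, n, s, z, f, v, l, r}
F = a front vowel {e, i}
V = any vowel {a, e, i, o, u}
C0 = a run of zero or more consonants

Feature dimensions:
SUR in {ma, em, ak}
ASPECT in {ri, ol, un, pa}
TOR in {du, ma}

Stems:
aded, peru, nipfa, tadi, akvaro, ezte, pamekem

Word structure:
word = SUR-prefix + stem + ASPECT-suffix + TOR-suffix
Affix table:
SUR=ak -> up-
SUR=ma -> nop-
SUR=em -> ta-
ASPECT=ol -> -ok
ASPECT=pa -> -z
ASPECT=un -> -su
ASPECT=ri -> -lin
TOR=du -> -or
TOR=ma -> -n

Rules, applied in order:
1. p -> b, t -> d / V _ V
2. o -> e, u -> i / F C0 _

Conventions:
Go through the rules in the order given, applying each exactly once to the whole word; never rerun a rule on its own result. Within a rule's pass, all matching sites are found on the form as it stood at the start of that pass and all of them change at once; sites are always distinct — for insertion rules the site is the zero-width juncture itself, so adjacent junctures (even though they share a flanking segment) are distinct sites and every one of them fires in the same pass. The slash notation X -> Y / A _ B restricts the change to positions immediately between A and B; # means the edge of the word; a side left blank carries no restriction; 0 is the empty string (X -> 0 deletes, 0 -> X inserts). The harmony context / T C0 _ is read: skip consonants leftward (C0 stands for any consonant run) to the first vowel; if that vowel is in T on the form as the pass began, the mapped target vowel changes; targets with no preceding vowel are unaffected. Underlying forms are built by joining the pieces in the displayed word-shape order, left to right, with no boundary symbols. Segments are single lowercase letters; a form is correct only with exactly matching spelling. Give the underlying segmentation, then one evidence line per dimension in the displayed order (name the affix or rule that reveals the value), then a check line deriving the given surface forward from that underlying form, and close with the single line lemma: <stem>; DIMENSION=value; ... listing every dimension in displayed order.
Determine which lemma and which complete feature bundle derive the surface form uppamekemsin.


underlying: up-pamekem-su-n
SUR=ak - signalled by the affix up-
ASPECT=un - signalled by the affix -su
TOR=ma - signalled by the affix -n
check: uppamekemsun -> uppamekemsun -> uppamekemsin
lemma: pamekem; SUR=ak; ASPECT=un; TOR=ma
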